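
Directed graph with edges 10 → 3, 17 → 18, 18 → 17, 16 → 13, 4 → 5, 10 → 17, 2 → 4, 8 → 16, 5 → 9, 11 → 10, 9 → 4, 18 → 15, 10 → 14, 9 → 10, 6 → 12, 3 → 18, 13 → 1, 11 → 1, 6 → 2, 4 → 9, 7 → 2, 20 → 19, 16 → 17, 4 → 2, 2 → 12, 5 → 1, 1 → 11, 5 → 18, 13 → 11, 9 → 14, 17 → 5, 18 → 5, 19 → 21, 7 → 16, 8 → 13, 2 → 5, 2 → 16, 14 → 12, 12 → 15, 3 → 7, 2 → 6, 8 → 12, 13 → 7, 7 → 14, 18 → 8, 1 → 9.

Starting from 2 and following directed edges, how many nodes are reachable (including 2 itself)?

BFS from 2 visits: 2, 4, 5, 6, 12, 16, 9, 1, 18, 15, 13, 17, 10, 14, 11, 8, 7, 3
Reachable nodes: 18 of 21 total.

18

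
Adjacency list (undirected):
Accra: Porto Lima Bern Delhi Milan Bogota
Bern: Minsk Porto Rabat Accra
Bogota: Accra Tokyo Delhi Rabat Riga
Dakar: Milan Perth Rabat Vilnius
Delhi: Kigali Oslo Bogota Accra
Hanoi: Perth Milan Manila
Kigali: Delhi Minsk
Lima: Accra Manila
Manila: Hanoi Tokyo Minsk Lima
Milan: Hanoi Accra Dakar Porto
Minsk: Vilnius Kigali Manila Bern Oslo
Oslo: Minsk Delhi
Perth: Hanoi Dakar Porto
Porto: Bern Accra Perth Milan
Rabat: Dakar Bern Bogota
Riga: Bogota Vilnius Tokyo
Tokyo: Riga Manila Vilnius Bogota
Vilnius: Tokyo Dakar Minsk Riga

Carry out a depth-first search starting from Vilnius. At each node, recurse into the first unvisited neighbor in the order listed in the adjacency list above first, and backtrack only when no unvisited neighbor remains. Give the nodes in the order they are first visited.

Visit Vilnius
Vilnius → Tokyo
Tokyo → Riga
Riga → Bogota
Bogota → Accra
Accra → Porto
Porto → Bern
Bern → Minsk
Minsk → Kigali
Kigali → Delhi
Delhi → Oslo
Minsk → Manila
Manila → Hanoi
Hanoi → Perth
Perth → Dakar
Dakar → Milan
Dakar → Rabat
Manila → Lima

Vilnius, Tokyo, Riga, Bogota, Accra, Porto, Bern, Minsk, Kigali, Delhi, Oslo, Manila, Hanoi, Perth, Dakar, Milan, Rabat, Lima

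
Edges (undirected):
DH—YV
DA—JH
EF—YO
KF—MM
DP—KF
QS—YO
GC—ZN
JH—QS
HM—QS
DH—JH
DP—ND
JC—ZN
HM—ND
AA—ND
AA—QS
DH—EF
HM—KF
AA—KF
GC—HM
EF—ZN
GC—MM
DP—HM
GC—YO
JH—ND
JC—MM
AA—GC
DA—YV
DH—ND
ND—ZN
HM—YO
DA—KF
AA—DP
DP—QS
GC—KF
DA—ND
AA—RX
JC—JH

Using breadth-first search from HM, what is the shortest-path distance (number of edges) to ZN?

Level 0: HM
Level 1: DP, GC, KF, ND, QS, YO
Level 2: AA, DA, DH, EF, JH, MM, ZN
Level 3: JC, RX, YV
ZN first appears at level 2.

2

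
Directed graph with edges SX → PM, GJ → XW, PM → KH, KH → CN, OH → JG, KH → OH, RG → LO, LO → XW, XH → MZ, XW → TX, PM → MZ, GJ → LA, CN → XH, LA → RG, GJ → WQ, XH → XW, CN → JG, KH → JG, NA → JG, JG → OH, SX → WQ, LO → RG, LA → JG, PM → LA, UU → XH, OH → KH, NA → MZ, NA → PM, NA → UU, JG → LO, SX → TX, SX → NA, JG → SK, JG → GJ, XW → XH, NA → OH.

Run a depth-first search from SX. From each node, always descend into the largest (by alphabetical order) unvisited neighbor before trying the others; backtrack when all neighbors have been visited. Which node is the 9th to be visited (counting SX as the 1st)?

Visit SX
SX → WQ
SX → TX
SX → PM
PM → MZ
PM → LA
LA → RG
RG → LO
LO → XW
XW → XH
LA → JG
JG → SK
JG → OH
OH → KH
KH → CN
JG → GJ
SX → NA
NA → UU

Visit order: SX, WQ, TX, PM, MZ, LA, RG, LO, XW, XH, JG, SK, OH, KH, CN, GJ, NA, UU

XW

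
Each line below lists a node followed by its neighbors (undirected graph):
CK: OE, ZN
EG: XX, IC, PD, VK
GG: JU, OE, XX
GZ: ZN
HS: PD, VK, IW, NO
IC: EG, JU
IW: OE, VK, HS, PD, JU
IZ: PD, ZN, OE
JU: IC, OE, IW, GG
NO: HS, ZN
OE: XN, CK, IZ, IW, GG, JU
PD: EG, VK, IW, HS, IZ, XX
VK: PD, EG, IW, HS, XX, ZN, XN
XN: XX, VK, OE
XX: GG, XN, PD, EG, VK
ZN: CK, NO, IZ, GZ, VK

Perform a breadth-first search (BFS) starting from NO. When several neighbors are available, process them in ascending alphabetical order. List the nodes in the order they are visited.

NO, HS, ZN, IW, PD, VK, CK, GZ, IZ, JU, OE, EG, XX, XN, GG, IC

Visit NO; enqueue HS, ZN → queue [HS, ZN]
Visit HS; enqueue IW, PD, VK → queue [ZN, IW, PD, VK]
Visit ZN; enqueue CK, GZ, IZ → queue [IW, PD, VK, CK, GZ, IZ]
Visit IW; enqueue JU, OE → queue [PD, VK, CK, GZ, IZ, JU, OE]
Visit PD; enqueue EG, XX → queue [VK, CK, GZ, IZ, JU, OE, EG, XX]
Visit VK; enqueue XN → queue [CK, GZ, IZ, JU, OE, EG, XX, XN]
Visit CK → queue [GZ, IZ, JU, OE, EG, XX, XN]
Visit GZ → queue [IZ, JU, OE, EG, XX, XN]
Visit IZ → queue [JU, OE, EG, XX, XN]
Visit JU; enqueue GG, IC → queue [OE, EG, XX, XN, GG, IC]
Visit OE → queue [EG, XX, XN, GG, IC]
Visit EG → queue [XX, XN, GG, IC]
Visit XX → queue [XN, GG, IC]
Visit XN → queue [GG, IC]
Visit GG → queue [IC]
Visit IC → queue []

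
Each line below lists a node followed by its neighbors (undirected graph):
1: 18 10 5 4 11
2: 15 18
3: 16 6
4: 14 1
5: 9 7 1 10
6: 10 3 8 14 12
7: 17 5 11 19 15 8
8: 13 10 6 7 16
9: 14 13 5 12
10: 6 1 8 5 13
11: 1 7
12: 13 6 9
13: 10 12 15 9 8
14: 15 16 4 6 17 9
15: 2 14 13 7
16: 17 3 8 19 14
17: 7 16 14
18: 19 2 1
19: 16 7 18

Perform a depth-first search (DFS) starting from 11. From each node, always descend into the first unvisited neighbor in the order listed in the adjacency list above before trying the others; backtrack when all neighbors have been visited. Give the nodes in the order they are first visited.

11 → 1 → 18 → 19 → 16 → 17 → 7 → 5 → 9 → 14 → 15 → 2 → 13 → 10 → 6 → 3 → 8 → 12 → 4

Visit 11
11 → 1
1 → 18
18 → 19
19 → 16
16 → 17
17 → 7
7 → 5
5 → 9
9 → 14
14 → 15
15 → 2
15 → 13
13 → 10
10 → 6
6 → 3
6 → 8
6 → 12
14 → 4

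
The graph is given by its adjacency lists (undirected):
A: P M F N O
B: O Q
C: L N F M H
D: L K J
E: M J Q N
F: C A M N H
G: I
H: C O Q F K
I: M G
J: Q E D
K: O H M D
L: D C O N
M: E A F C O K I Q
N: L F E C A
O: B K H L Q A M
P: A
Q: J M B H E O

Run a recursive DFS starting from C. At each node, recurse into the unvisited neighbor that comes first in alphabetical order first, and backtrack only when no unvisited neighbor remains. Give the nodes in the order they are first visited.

C -> F -> A -> M -> E -> J -> D -> K -> H -> O -> B -> Q -> L -> N -> I -> G -> P

Visit C
C → F
F → A
A → M
M → E
E → J
J → D
D → K
K → H
H → O
O → B
B → Q
O → L
L → N
M → I
I → G
A → P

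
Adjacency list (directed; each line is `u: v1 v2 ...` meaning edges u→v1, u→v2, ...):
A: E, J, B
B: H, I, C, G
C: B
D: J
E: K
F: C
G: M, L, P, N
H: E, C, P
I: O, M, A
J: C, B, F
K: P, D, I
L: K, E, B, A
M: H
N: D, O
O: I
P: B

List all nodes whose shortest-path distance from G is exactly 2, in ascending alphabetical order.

Level 0: G
Level 1: L, M, N, P
Level 2: A, B, D, E, H, K, O
Level 3: C, I, J
Level 4: F

A, B, D, E, H, K, O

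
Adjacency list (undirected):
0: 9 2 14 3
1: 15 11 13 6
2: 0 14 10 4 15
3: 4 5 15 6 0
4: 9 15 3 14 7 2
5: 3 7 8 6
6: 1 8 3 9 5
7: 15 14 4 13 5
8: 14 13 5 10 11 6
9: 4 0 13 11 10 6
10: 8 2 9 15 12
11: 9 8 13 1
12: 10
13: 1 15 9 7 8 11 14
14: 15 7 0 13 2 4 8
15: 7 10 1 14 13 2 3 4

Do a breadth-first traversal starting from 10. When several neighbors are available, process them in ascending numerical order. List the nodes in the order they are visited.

10 2 8 9 12 15 0 4 14 5 6 11 13 1 3 7

Visit 10; enqueue 2, 8, 9, 12, 15 → queue [2, 8, 9, 12, 15]
Visit 2; enqueue 0, 4, 14 → queue [8, 9, 12, 15, 0, 4, 14]
Visit 8; enqueue 5, 6, 11, 13 → queue [9, 12, 15, 0, 4, 14, 5, 6, 11, 13]
Visit 9 → queue [12, 15, 0, 4, 14, 5, 6, 11, 13]
Visit 12 → queue [15, 0, 4, 14, 5, 6, 11, 13]
Visit 15; enqueue 1, 3, 7 → queue [0, 4, 14, 5, 6, 11, 13, 1, 3, 7]
Visit 0 → queue [4, 14, 5, 6, 11, 13, 1, 3, 7]
Visit 4 → queue [14, 5, 6, 11, 13, 1, 3, 7]
Visit 14 → queue [5, 6, 11, 13, 1, 3, 7]
Visit 5 → queue [6, 11, 13, 1, 3, 7]
Visit 6 → queue [11, 13, 1, 3, 7]
Visit 11 → queue [13, 1, 3, 7]
Visit 13 → queue [1, 3, 7]
Visit 1 → queue [3, 7]
Visit 3 → queue [7]
Visit 7 → queue []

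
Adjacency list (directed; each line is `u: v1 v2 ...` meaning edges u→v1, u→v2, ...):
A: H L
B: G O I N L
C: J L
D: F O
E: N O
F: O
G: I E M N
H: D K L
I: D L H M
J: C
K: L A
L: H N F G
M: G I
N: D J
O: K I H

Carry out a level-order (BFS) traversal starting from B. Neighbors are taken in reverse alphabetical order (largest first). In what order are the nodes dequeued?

B, O, N, L, I, G, K, H, J, D, F, M, E, A, C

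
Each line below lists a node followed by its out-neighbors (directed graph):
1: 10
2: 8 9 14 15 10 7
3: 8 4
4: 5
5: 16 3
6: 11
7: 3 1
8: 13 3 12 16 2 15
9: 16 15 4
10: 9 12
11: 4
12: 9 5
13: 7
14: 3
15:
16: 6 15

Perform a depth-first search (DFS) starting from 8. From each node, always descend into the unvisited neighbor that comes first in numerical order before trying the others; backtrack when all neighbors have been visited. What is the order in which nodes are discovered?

8, 2, 7, 1, 10, 9, 4, 5, 3, 16, 6, 11, 15, 12, 14, 13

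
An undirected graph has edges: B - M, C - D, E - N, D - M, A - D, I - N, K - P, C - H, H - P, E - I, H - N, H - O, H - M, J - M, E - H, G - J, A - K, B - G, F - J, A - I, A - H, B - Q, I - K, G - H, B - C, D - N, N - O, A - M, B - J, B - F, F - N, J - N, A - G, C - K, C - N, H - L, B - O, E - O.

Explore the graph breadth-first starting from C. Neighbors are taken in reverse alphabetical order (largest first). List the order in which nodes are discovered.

Visit C; enqueue N, K, H, D, B → queue [N, K, H, D, B]
Visit N; enqueue O, J, I, F, E → queue [K, H, D, B, O, J, I, F, E]
Visit K; enqueue P, A → queue [H, D, B, O, J, I, F, E, P, A]
Visit H; enqueue M, L, G → queue [D, B, O, J, I, F, E, P, A, M, L, G]
Visit D → queue [B, O, J, I, F, E, P, A, M, L, G]
Visit B; enqueue Q → queue [O, J, I, F, E, P, A, M, L, G, Q]
Visit O → queue [J, I, F, E, P, A, M, L, G, Q]
Visit J → queue [I, F, E, P, A, M, L, G, Q]
Visit I → queue [F, E, P, A, M, L, G, Q]
Visit F → queue [E, P, A, M, L, G, Q]
Visit E → queue [P, A, M, L, G, Q]
Visit P → queue [A, M, L, G, Q]
Visit A → queue [M, L, G, Q]
Visit M → queue [L, G, Q]
Visit L → queue [G, Q]
Visit G → queue [Q]
Visit Q → queue []

C -> N -> K -> H -> D -> B -> O -> J -> I -> F -> E -> P -> A -> M -> L -> G -> Q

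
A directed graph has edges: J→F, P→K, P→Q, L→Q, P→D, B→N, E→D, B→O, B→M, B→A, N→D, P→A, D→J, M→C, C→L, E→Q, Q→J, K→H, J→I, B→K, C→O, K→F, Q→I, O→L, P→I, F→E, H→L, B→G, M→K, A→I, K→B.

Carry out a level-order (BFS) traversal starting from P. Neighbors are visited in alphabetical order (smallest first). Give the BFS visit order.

P A D I K Q J B F H G M N O E L C

Visit P; enqueue A, D, I, K, Q → queue [A, D, I, K, Q]
Visit A → queue [D, I, K, Q]
Visit D; enqueue J → queue [I, K, Q, J]
Visit I → queue [K, Q, J]
Visit K; enqueue B, F, H → queue [Q, J, B, F, H]
Visit Q → queue [J, B, F, H]
Visit J → queue [B, F, H]
Visit B; enqueue G, M, N, O → queue [F, H, G, M, N, O]
Visit F; enqueue E → queue [H, G, M, N, O, E]
Visit H; enqueue L → queue [G, M, N, O, E, L]
Visit G → queue [M, N, O, E, L]
Visit M; enqueue C → queue [N, O, E, L, C]
Visit N → queue [O, E, L, C]
Visit O → queue [E, L, C]
Visit E → queue [L, C]
Visit L → queue [C]
Visit C → queue []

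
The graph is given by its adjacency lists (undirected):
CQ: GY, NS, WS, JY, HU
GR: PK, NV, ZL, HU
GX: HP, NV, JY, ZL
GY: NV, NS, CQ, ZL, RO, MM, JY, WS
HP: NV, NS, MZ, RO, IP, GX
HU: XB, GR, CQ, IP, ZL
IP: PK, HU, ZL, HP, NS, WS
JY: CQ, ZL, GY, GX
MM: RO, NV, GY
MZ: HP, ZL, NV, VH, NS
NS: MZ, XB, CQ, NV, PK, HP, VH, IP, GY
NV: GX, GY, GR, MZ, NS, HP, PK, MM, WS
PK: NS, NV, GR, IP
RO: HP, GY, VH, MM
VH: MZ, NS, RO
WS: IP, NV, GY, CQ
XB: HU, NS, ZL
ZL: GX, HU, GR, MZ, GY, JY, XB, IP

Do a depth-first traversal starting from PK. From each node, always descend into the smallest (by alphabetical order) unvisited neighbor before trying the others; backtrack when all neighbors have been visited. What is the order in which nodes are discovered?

PK, GR, HU, CQ, GY, JY, GX, HP, IP, NS, MZ, NV, MM, RO, VH, WS, ZL, XB

Visit PK
PK → GR
GR → HU
HU → CQ
CQ → GY
GY → JY
JY → GX
GX → HP
HP → IP
IP → NS
NS → MZ
MZ → NV
NV → MM
MM → RO
RO → VH
NV → WS
MZ → ZL
ZL → XB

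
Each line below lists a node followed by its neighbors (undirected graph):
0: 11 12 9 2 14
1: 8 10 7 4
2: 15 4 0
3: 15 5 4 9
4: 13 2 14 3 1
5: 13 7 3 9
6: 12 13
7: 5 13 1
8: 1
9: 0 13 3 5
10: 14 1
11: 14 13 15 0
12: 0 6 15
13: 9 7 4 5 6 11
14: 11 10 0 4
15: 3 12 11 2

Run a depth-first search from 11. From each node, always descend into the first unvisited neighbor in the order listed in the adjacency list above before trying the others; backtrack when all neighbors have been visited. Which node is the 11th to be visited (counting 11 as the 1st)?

Visit 11
11 → 14
14 → 10
10 → 1
1 → 8
1 → 7
7 → 5
5 → 13
13 → 9
9 → 0
0 → 12
12 → 6
12 → 15
15 → 3
3 → 4
4 → 2

Visit order: 11, 14, 10, 1, 8, 7, 5, 13, 9, 0, 12, 6, 15, 3, 4, 2

12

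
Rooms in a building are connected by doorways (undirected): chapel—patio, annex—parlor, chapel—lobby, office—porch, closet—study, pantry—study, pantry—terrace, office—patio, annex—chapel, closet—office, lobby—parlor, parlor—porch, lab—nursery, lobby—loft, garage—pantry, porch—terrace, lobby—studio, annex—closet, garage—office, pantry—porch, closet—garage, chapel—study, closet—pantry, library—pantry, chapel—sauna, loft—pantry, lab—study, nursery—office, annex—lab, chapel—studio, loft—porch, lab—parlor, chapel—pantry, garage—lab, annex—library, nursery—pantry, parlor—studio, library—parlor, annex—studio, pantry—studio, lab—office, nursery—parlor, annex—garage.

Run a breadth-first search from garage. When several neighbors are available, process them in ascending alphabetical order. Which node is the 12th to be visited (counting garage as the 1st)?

Visit garage; enqueue annex, closet, lab, office, pantry → queue [annex, closet, lab, office, pantry]
Visit annex; enqueue chapel, library, parlor, studio → queue [closet, lab, office, pantry, chapel, library, parlor, studio]
Visit closet; enqueue study → queue [lab, office, pantry, chapel, library, parlor, studio, study]
Visit lab; enqueue nursery → queue [office, pantry, chapel, library, parlor, studio, study, nursery]
Visit office; enqueue patio, porch → queue [pantry, chapel, library, parlor, studio, study, nursery, patio, porch]
Visit pantry; enqueue loft, terrace → queue [chapel, library, parlor, studio, study, nursery, patio, porch, loft, terrace]
Visit chapel; enqueue lobby, sauna → queue [library, parlor, studio, study, nursery, patio, porch, loft, terrace, lobby, sauna]
Visit library → queue [parlor, studio, study, nursery, patio, porch, loft, terrace, lobby, sauna]
Visit parlor → queue [studio, study, nursery, patio, porch, loft, terrace, lobby, sauna]
Visit studio → queue [study, nursery, patio, porch, loft, terrace, lobby, sauna]
Visit study → queue [nursery, patio, porch, loft, terrace, lobby, sauna]
Visit nursery → queue [patio, porch, loft, terrace, lobby, sauna]
Visit patio → queue [porch, loft, terrace, lobby, sauna]
Visit porch → queue [loft, terrace, lobby, sauna]
Visit loft → queue [terrace, lobby, sauna]
Visit terrace → queue [lobby, sauna]
Visit lobby → queue [sauna]
Visit sauna → queue []

Visit order: garage, annex, closet, lab, office, pantry, chapel, library, parlor, studio, study, nursery, patio, porch, loft, terrace, lobby, sauna

nursery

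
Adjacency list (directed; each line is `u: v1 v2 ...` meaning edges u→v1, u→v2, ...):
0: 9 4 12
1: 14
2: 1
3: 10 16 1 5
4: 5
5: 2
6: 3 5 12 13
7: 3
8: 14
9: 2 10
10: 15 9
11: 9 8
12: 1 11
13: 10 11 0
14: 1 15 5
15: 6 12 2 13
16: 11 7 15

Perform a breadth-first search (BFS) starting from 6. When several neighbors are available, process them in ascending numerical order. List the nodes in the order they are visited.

6 → 3 → 5 → 12 → 13 → 1 → 10 → 16 → 2 → 11 → 0 → 14 → 9 → 15 → 7 → 8 → 4

Visit 6; enqueue 3, 5, 12, 13 → queue [3, 5, 12, 13]
Visit 3; enqueue 1, 10, 16 → queue [5, 12, 13, 1, 10, 16]
Visit 5; enqueue 2 → queue [12, 13, 1, 10, 16, 2]
Visit 12; enqueue 11 → queue [13, 1, 10, 16, 2, 11]
Visit 13; enqueue 0 → queue [1, 10, 16, 2, 11, 0]
Visit 1; enqueue 14 → queue [10, 16, 2, 11, 0, 14]
Visit 10; enqueue 9, 15 → queue [16, 2, 11, 0, 14, 9, 15]
Visit 16; enqueue 7 → queue [2, 11, 0, 14, 9, 15, 7]
Visit 2 → queue [11, 0, 14, 9, 15, 7]
Visit 11; enqueue 8 → queue [0, 14, 9, 15, 7, 8]
Visit 0; enqueue 4 → queue [14, 9, 15, 7, 8, 4]
Visit 14 → queue [9, 15, 7, 8, 4]
Visit 9 → queue [15, 7, 8, 4]
Visit 15 → queue [7, 8, 4]
Visit 7 → queue [8, 4]
Visit 8 → queue [4]
Visit 4 → queue []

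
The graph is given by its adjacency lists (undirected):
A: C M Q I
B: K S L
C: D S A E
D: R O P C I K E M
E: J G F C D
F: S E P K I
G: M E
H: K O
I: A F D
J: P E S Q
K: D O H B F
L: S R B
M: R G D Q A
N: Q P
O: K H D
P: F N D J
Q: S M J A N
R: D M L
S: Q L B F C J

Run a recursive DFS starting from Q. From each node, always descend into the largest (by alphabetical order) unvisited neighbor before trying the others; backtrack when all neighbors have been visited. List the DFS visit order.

Q -> S -> L -> R -> M -> G -> E -> J -> P -> N -> F -> K -> O -> H -> D -> I -> A -> C -> B

Visit Q
Q → S
S → L
L → R
R → M
M → G
G → E
E → J
J → P
P → N
P → F
F → K
K → O
O → H
O → D
D → I
I → A
A → C
K → B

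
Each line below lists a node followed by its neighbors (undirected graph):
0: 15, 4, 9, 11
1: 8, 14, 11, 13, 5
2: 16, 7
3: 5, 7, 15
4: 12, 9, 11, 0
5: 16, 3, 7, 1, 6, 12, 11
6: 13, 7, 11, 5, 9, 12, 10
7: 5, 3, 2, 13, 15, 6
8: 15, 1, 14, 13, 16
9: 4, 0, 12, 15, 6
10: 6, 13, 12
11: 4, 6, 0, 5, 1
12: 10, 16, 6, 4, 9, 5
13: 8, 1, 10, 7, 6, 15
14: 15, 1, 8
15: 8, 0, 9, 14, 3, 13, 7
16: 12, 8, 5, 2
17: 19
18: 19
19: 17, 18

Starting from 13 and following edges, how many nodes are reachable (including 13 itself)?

BFS from 13 visits: 13, 1, 6, 7, 8, 10, 15, 5, 11, 14, 9, 12, 2, 3, 16, 0, 4
Reachable nodes: 17 of 20 total.

17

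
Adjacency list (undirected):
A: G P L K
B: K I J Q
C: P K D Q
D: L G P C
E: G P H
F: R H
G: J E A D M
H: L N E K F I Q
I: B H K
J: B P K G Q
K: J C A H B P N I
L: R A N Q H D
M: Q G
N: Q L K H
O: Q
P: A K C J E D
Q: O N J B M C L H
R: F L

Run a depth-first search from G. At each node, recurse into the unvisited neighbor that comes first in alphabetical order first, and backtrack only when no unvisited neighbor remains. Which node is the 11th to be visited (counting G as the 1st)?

Visit G
G → A
A → K
K → B
B → I
I → H
H → E
E → P
P → C
C → D
D → L
L → N
N → Q
Q → J
Q → M
Q → O
L → R
R → F

Visit order: G, A, K, B, I, H, E, P, C, D, L, N, Q, J, M, O, R, F

L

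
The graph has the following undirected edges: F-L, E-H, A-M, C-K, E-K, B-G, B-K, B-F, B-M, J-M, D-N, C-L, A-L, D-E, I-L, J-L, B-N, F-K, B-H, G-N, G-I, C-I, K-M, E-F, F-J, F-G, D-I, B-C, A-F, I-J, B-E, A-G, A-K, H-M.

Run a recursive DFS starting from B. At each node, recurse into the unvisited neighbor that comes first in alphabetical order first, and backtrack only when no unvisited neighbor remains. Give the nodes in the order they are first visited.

B, C, I, D, E, F, A, G, N, K, M, H, J, L

Visit B
B → C
C → I
I → D
D → E
E → F
F → A
A → G
G → N
A → K
K → M
M → H
M → J
J → L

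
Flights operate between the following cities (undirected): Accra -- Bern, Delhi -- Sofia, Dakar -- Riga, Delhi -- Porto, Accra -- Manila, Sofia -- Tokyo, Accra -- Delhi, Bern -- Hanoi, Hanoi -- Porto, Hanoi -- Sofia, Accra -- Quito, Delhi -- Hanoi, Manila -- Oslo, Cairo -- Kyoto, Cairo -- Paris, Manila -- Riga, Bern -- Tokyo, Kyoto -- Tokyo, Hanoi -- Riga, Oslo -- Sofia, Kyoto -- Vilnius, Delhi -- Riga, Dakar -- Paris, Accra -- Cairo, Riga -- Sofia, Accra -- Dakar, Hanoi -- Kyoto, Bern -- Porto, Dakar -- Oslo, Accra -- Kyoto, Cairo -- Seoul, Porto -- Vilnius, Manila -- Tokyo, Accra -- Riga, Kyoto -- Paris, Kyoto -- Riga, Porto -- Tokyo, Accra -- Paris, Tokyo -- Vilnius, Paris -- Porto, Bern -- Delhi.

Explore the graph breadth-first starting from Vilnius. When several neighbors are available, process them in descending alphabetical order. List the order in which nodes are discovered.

Visit Vilnius; enqueue Tokyo, Porto, Kyoto → queue [Tokyo, Porto, Kyoto]
Visit Tokyo; enqueue Sofia, Manila, Bern → queue [Porto, Kyoto, Sofia, Manila, Bern]
Visit Porto; enqueue Paris, Hanoi, Delhi → queue [Kyoto, Sofia, Manila, Bern, Paris, Hanoi, Delhi]
Visit Kyoto; enqueue Riga, Cairo, Accra → queue [Sofia, Manila, Bern, Paris, Hanoi, Delhi, Riga, Cairo, Accra]
Visit Sofia; enqueue Oslo → queue [Manila, Bern, Paris, Hanoi, Delhi, Riga, Cairo, Accra, Oslo]
Visit Manila → queue [Bern, Paris, Hanoi, Delhi, Riga, Cairo, Accra, Oslo]
Visit Bern → queue [Paris, Hanoi, Delhi, Riga, Cairo, Accra, Oslo]
Visit Paris; enqueue Dakar → queue [Hanoi, Delhi, Riga, Cairo, Accra, Oslo, Dakar]
Visit Hanoi → queue [Delhi, Riga, Cairo, Accra, Oslo, Dakar]
Visit Delhi → queue [Riga, Cairo, Accra, Oslo, Dakar]
Visit Riga → queue [Cairo, Accra, Oslo, Dakar]
Visit Cairo; enqueue Seoul → queue [Accra, Oslo, Dakar, Seoul]
Visit Accra; enqueue Quito → queue [Oslo, Dakar, Seoul, Quito]
Visit Oslo → queue [Dakar, Seoul, Quito]
Visit Dakar → queue [Seoul, Quito]
Visit Seoul → queue [Quito]
Visit Quito → queue []

Vilnius, Tokyo, Porto, Kyoto, Sofia, Manila, Bern, Paris, Hanoi, Delhi, Riga, Cairo, Accra, Oslo, Dakar, Seoul, Quito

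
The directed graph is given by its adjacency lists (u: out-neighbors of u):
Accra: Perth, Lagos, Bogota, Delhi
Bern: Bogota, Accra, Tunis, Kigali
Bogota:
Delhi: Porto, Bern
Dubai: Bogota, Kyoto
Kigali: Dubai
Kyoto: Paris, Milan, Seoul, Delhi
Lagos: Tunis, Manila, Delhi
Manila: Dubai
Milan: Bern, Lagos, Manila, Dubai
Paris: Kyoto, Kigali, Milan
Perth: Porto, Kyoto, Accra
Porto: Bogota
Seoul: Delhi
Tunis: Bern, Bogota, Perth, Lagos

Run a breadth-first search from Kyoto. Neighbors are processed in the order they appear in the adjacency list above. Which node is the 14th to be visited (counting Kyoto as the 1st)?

Tunis

Visit Kyoto; enqueue Paris, Milan, Seoul, Delhi → queue [Paris, Milan, Seoul, Delhi]
Visit Paris; enqueue Kigali → queue [Milan, Seoul, Delhi, Kigali]
Visit Milan; enqueue Bern, Lagos, Manila, Dubai → queue [Seoul, Delhi, Kigali, Bern, Lagos, Manila, Dubai]
Visit Seoul → queue [Delhi, Kigali, Bern, Lagos, Manila, Dubai]
Visit Delhi; enqueue Porto → queue [Kigali, Bern, Lagos, Manila, Dubai, Porto]
Visit Kigali → queue [Bern, Lagos, Manila, Dubai, Porto]
Visit Bern; enqueue Bogota, Accra, Tunis → queue [Lagos, Manila, Dubai, Porto, Bogota, Accra, Tunis]
Visit Lagos → queue [Manila, Dubai, Porto, Bogota, Accra, Tunis]
Visit Manila → queue [Dubai, Porto, Bogota, Accra, Tunis]
Visit Dubai → queue [Porto, Bogota, Accra, Tunis]
Visit Porto → queue [Bogota, Accra, Tunis]
Visit Bogota → queue [Accra, Tunis]
Visit Accra; enqueue Perth → queue [Tunis, Perth]
Visit Tunis → queue [Perth]
Visit Perth → queue []

Visit order: Kyoto, Paris, Milan, Seoul, Delhi, Kigali, Bern, Lagos, Manila, Dubai, Porto, Bogota, Accra, Tunis, Perth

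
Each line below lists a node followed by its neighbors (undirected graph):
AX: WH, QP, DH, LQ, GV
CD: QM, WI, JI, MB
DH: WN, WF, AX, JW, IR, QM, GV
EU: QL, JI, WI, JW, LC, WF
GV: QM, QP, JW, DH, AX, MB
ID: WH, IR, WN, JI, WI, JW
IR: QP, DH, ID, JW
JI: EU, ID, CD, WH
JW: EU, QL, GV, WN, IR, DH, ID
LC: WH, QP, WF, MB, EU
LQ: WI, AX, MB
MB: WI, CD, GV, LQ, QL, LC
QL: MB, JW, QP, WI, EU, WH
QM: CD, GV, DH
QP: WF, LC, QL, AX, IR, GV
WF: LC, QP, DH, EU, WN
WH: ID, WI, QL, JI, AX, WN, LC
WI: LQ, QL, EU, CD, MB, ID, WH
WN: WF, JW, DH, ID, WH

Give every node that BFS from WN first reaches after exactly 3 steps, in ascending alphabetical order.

CD, LQ, MB

Level 0: WN
Level 1: DH, ID, JW, WF, WH
Level 2: AX, EU, GV, IR, JI, LC, QL, QM, QP, WI
Level 3: CD, LQ, MB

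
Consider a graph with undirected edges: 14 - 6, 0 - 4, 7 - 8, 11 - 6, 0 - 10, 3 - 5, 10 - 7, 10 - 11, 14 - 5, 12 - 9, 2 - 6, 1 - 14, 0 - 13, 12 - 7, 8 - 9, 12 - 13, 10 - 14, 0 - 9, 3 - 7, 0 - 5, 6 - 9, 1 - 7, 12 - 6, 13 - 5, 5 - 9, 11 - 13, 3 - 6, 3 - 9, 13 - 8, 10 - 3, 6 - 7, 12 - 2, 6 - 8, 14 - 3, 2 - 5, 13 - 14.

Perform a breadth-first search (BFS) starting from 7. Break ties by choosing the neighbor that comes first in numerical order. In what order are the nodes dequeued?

Visit 7; enqueue 1, 3, 6, 8, 10, 12 → queue [1, 3, 6, 8, 10, 12]
Visit 1; enqueue 14 → queue [3, 6, 8, 10, 12, 14]
Visit 3; enqueue 5, 9 → queue [6, 8, 10, 12, 14, 5, 9]
Visit 6; enqueue 2, 11 → queue [8, 10, 12, 14, 5, 9, 2, 11]
Visit 8; enqueue 13 → queue [10, 12, 14, 5, 9, 2, 11, 13]
Visit 10; enqueue 0 → queue [12, 14, 5, 9, 2, 11, 13, 0]
Visit 12 → queue [14, 5, 9, 2, 11, 13, 0]
Visit 14 → queue [5, 9, 2, 11, 13, 0]
Visit 5 → queue [9, 2, 11, 13, 0]
Visit 9 → queue [2, 11, 13, 0]
Visit 2 → queue [11, 13, 0]
Visit 11 → queue [13, 0]
Visit 13 → queue [0]
Visit 0; enqueue 4 → queue [4]
Visit 4 → queue []

7 -> 1 -> 3 -> 6 -> 8 -> 10 -> 12 -> 14 -> 5 -> 9 -> 2 -> 11 -> 13 -> 0 -> 4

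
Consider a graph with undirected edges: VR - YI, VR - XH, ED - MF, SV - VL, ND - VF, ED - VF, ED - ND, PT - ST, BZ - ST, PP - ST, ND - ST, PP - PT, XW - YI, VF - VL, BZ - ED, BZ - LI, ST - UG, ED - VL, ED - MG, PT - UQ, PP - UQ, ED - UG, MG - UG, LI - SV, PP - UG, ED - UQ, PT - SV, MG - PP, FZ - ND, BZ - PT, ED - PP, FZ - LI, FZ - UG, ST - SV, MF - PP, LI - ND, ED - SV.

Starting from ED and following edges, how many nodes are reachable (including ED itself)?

15

BFS from ED visits: ED, BZ, MF, MG, ND, PP, SV, UG, UQ, VF, VL, LI, PT, ST, FZ
Reachable nodes: 15 of 19 total.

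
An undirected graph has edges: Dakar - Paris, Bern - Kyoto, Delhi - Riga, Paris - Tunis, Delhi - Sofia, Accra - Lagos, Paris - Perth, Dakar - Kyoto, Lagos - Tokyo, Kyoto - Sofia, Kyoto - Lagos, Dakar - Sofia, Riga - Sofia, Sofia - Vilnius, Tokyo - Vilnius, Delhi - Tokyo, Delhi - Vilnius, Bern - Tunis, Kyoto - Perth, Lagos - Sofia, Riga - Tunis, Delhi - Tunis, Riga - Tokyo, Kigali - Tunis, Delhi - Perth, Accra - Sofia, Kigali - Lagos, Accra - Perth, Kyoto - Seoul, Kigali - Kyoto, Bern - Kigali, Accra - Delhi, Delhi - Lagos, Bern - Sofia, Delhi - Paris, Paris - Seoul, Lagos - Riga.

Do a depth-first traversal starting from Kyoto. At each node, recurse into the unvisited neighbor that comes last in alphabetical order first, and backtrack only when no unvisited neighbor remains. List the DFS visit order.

Kyoto Sofia Vilnius Tokyo Riga Tunis Paris Seoul Perth Delhi Lagos Kigali Bern Accra Dakar

Visit Kyoto
Kyoto → Sofia
Sofia → Vilnius
Vilnius → Tokyo
Tokyo → Riga
Riga → Tunis
Tunis → Paris
Paris → Seoul
Paris → Perth
Perth → Delhi
Delhi → Lagos
Lagos → Kigali
Kigali → Bern
Lagos → Accra
Paris → Dakar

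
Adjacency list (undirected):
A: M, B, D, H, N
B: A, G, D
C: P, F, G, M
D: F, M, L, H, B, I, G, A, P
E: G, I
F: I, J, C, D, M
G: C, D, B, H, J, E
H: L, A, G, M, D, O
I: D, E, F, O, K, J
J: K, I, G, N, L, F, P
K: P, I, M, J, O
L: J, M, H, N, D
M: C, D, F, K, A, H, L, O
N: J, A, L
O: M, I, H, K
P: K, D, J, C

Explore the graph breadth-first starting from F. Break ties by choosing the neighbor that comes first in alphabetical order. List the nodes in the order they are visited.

Visit F; enqueue C, D, I, J, M → queue [C, D, I, J, M]
Visit C; enqueue G, P → queue [D, I, J, M, G, P]
Visit D; enqueue A, B, H, L → queue [I, J, M, G, P, A, B, H, L]
Visit I; enqueue E, K, O → queue [J, M, G, P, A, B, H, L, E, K, O]
Visit J; enqueue N → queue [M, G, P, A, B, H, L, E, K, O, N]
Visit M → queue [G, P, A, B, H, L, E, K, O, N]
Visit G → queue [P, A, B, H, L, E, K, O, N]
Visit P → queue [A, B, H, L, E, K, O, N]
Visit A → queue [B, H, L, E, K, O, N]
Visit B → queue [H, L, E, K, O, N]
Visit H → queue [L, E, K, O, N]
Visit L → queue [E, K, O, N]
Visit E → queue [K, O, N]
Visit K → queue [O, N]
Visit O → queue [N]
Visit N → queue []

F C D I J M G P A B H L E K O N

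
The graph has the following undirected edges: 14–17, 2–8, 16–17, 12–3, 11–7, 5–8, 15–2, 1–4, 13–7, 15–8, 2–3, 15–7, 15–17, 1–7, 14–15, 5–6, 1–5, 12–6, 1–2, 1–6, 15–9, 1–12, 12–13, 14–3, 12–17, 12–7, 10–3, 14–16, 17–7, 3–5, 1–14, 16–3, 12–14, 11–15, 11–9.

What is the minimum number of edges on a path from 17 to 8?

2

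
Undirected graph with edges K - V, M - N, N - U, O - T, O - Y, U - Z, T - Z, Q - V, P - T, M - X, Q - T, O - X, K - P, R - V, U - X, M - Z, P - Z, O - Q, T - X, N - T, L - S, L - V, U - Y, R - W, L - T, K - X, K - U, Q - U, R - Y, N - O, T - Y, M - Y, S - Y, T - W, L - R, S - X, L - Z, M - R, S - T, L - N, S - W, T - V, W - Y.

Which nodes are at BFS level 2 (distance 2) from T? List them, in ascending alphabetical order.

Level 0: T
Level 1: L, N, O, P, Q, S, V, W, X, Y, Z
Level 2: K, M, R, U

K, M, R, U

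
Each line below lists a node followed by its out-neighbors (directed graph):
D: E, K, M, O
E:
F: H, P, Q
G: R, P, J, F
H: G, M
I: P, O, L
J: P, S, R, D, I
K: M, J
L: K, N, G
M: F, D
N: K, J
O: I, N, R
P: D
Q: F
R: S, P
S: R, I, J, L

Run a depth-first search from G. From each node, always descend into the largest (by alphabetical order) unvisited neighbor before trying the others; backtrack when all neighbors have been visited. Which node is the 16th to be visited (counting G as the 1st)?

Visit G
G → R
R → S
S → L
L → N
N → K
K → M
M → F
F → Q
F → P
P → D
D → O
O → I
D → E
F → H
K → J

Visit order: G, R, S, L, N, K, M, F, Q, P, D, O, I, E, H, J

J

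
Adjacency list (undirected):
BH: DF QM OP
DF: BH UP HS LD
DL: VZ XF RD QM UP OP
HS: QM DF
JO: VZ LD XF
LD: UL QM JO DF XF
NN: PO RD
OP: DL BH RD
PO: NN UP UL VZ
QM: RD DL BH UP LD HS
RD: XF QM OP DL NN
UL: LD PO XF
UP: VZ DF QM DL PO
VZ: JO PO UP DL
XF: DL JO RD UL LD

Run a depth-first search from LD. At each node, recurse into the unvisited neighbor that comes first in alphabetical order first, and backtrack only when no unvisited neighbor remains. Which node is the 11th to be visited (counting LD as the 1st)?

UL

Visit LD
LD → DF
DF → BH
BH → OP
OP → DL
DL → QM
QM → HS
QM → RD
RD → NN
NN → PO
PO → UL
UL → XF
XF → JO
JO → VZ
VZ → UP

Visit order: LD, DF, BH, OP, DL, QM, HS, RD, NN, PO, UL, XF, JO, VZ, UP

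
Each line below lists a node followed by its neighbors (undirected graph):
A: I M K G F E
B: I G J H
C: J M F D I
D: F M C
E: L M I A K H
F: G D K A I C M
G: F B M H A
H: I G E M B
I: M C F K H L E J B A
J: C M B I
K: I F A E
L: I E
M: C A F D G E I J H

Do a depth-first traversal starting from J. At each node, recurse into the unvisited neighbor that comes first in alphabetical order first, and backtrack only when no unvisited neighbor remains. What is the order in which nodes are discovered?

J B G A E H I C D F K M L

Visit J
J → B
B → G
G → A
A → E
E → H
H → I
I → C
C → D
D → F
F → K
F → M
I → L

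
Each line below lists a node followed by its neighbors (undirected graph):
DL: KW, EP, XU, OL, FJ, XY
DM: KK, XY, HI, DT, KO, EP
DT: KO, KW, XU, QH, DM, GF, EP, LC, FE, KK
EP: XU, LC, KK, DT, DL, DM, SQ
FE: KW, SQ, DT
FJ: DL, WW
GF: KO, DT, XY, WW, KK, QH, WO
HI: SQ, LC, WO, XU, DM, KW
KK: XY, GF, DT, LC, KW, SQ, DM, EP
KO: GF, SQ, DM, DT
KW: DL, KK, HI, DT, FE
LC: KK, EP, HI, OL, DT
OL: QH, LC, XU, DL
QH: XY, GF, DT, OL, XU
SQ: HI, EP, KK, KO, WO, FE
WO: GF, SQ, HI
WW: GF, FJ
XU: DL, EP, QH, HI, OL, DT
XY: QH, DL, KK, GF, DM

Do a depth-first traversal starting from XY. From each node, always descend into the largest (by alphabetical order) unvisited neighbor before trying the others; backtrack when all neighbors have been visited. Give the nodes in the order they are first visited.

Visit XY
XY → QH
QH → XU
XU → OL
OL → LC
LC → KK
KK → SQ
SQ → WO
WO → HI
HI → KW
KW → FE
FE → DT
DT → KO
KO → GF
GF → WW
WW → FJ
FJ → DL
DL → EP
EP → DM

XY, QH, XU, OL, LC, KK, SQ, WO, HI, KW, FE, DT, KO, GF, WW, FJ, DL, EP, DM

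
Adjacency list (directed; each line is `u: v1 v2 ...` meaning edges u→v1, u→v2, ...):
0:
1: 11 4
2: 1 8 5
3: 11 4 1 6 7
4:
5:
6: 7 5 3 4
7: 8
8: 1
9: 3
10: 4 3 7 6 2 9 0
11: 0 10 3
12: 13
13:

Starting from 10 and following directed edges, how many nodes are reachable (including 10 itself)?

BFS from 10 visits: 10, 0, 2, 3, 4, 6, 7, 9, 1, 5, 8, 11
Reachable nodes: 12 of 14 total.

12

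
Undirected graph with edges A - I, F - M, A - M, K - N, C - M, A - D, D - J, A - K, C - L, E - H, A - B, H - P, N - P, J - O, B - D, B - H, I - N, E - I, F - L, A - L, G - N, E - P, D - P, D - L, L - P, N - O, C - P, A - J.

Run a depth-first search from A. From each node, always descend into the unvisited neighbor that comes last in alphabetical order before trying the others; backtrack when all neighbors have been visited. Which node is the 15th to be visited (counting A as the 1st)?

Visit A
A → M
M → F
F → L
L → P
P → N
N → O
O → J
J → D
D → B
B → H
H → E
E → I
N → K
N → G
P → C

Visit order: A, M, F, L, P, N, O, J, D, B, H, E, I, K, G, C

G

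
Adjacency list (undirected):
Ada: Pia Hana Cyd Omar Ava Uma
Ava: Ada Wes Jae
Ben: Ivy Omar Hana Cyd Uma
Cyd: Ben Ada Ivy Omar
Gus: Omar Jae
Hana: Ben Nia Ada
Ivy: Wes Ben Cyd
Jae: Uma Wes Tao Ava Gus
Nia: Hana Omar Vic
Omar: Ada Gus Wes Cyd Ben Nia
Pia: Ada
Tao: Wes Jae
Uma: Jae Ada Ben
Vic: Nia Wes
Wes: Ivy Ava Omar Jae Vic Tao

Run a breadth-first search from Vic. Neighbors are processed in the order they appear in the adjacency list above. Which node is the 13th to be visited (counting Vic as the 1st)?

Visit Vic; enqueue Nia, Wes → queue [Nia, Wes]
Visit Nia; enqueue Hana, Omar → queue [Wes, Hana, Omar]
Visit Wes; enqueue Ivy, Ava, Jae, Tao → queue [Hana, Omar, Ivy, Ava, Jae, Tao]
Visit Hana; enqueue Ben, Ada → queue [Omar, Ivy, Ava, Jae, Tao, Ben, Ada]
Visit Omar; enqueue Gus, Cyd → queue [Ivy, Ava, Jae, Tao, Ben, Ada, Gus, Cyd]
Visit Ivy → queue [Ava, Jae, Tao, Ben, Ada, Gus, Cyd]
Visit Ava → queue [Jae, Tao, Ben, Ada, Gus, Cyd]
Visit Jae; enqueue Uma → queue [Tao, Ben, Ada, Gus, Cyd, Uma]
Visit Tao → queue [Ben, Ada, Gus, Cyd, Uma]
Visit Ben → queue [Ada, Gus, Cyd, Uma]
Visit Ada; enqueue Pia → queue [Gus, Cyd, Uma, Pia]
Visit Gus → queue [Cyd, Uma, Pia]
Visit Cyd → queue [Uma, Pia]
Visit Uma → queue [Pia]
Visit Pia → queue []

Visit order: Vic, Nia, Wes, Hana, Omar, Ivy, Ava, Jae, Tao, Ben, Ada, Gus, Cyd, Uma, Pia

Cyd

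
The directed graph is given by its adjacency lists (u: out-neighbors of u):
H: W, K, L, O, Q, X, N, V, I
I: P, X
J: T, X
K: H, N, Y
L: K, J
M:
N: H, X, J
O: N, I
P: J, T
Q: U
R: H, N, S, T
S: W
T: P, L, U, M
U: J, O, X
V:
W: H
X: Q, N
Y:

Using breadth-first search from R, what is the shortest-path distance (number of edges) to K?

2

Level 0: R
Level 1: H, N, S, T
Level 2: I, J, K, L, M, O, P, Q, U, V, W, X
Level 3: Y
K first appears at level 2.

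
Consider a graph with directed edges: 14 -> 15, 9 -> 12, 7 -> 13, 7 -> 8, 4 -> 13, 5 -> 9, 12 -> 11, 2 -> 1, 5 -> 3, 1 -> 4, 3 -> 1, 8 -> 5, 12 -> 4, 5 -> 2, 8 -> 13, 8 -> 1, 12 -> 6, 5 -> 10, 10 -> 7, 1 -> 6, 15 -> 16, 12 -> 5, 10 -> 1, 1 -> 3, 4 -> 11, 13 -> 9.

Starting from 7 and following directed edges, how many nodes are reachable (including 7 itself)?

13

BFS from 7 visits: 7, 13, 8, 9, 5, 1, 12, 10, 3, 2, 6, 4, 11
Reachable nodes: 13 of 16 total.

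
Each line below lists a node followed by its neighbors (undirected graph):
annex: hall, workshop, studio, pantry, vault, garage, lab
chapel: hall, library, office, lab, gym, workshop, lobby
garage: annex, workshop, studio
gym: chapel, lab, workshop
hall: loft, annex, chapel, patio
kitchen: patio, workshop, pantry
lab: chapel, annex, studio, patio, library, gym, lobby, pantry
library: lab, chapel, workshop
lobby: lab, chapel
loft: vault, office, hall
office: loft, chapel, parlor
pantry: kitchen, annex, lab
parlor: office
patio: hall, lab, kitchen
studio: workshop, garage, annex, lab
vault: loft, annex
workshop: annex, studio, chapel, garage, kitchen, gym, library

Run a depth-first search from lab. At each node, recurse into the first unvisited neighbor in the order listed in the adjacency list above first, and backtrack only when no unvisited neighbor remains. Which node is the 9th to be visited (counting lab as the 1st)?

Visit lab
lab → chapel
chapel → hall
hall → loft
loft → vault
vault → annex
annex → workshop
workshop → studio
studio → garage
workshop → kitchen
kitchen → patio
kitchen → pantry
workshop → gym
workshop → library
loft → office
office → parlor
chapel → lobby

Visit order: lab, chapel, hall, loft, vault, annex, workshop, studio, garage, kitchen, patio, pantry, gym, library, office, parlor, lobby

garage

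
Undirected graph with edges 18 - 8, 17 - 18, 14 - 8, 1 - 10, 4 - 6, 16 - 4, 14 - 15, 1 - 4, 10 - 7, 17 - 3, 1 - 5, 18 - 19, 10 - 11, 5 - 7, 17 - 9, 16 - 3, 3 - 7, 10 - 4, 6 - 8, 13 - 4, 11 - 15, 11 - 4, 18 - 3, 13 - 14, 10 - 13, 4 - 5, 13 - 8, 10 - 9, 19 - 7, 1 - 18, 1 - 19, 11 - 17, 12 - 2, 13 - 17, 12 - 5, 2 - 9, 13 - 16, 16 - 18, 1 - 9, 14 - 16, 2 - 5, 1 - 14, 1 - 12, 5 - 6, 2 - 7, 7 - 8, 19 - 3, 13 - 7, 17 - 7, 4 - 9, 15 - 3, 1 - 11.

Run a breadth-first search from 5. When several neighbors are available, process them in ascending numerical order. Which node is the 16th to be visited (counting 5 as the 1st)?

Visit 5; enqueue 1, 2, 4, 6, 7, 12 → queue [1, 2, 4, 6, 7, 12]
Visit 1; enqueue 9, 10, 11, 14, 18, 19 → queue [2, 4, 6, 7, 12, 9, 10, 11, 14, 18, 19]
Visit 2 → queue [4, 6, 7, 12, 9, 10, 11, 14, 18, 19]
Visit 4; enqueue 13, 16 → queue [6, 7, 12, 9, 10, 11, 14, 18, 19, 13, 16]
Visit 6; enqueue 8 → queue [7, 12, 9, 10, 11, 14, 18, 19, 13, 16, 8]
Visit 7; enqueue 3, 17 → queue [12, 9, 10, 11, 14, 18, 19, 13, 16, 8, 3, 17]
Visit 12 → queue [9, 10, 11, 14, 18, 19, 13, 16, 8, 3, 17]
Visit 9 → queue [10, 11, 14, 18, 19, 13, 16, 8, 3, 17]
Visit 10 → queue [11, 14, 18, 19, 13, 16, 8, 3, 17]
Visit 11; enqueue 15 → queue [14, 18, 19, 13, 16, 8, 3, 17, 15]
Visit 14 → queue [18, 19, 13, 16, 8, 3, 17, 15]
Visit 18 → queue [19, 13, 16, 8, 3, 17, 15]
Visit 19 → queue [13, 16, 8, 3, 17, 15]
Visit 13 → queue [16, 8, 3, 17, 15]
Visit 16 → queue [8, 3, 17, 15]
Visit 8 → queue [3, 17, 15]
Visit 3 → queue [17, 15]
Visit 17 → queue [15]
Visit 15 → queue []

Visit order: 5, 1, 2, 4, 6, 7, 12, 9, 10, 11, 14, 18, 19, 13, 16, 8, 3, 17, 15

8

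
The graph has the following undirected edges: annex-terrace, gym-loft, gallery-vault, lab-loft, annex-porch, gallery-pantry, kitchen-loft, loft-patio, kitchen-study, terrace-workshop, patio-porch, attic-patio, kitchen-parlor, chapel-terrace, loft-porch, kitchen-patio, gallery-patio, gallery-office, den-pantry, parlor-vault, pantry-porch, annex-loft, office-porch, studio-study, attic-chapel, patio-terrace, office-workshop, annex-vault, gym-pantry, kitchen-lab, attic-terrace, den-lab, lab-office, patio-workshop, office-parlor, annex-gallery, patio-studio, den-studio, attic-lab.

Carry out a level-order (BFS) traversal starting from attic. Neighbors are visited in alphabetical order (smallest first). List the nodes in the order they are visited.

Visit attic; enqueue chapel, lab, patio, terrace → queue [chapel, lab, patio, terrace]
Visit chapel → queue [lab, patio, terrace]
Visit lab; enqueue den, kitchen, loft, office → queue [patio, terrace, den, kitchen, loft, office]
Visit patio; enqueue gallery, porch, studio, workshop → queue [terrace, den, kitchen, loft, office, gallery, porch, studio, workshop]
Visit terrace; enqueue annex → queue [den, kitchen, loft, office, gallery, porch, studio, workshop, annex]
Visit den; enqueue pantry → queue [kitchen, loft, office, gallery, porch, studio, workshop, annex, pantry]
Visit kitchen; enqueue parlor, study → queue [loft, office, gallery, porch, studio, workshop, annex, pantry, parlor, study]
Visit loft; enqueue gym → queue [office, gallery, porch, studio, workshop, annex, pantry, parlor, study, gym]
Visit office → queue [gallery, porch, studio, workshop, annex, pantry, parlor, study, gym]
Visit gallery; enqueue vault → queue [porch, studio, workshop, annex, pantry, parlor, study, gym, vault]
Visit porch → queue [studio, workshop, annex, pantry, parlor, study, gym, vault]
Visit studio → queue [workshop, annex, pantry, parlor, study, gym, vault]
Visit workshop → queue [annex, pantry, parlor, study, gym, vault]
Visit annex → queue [pantry, parlor, study, gym, vault]
Visit pantry → queue [parlor, study, gym, vault]
Visit parlor → queue [study, gym, vault]
Visit study → queue [gym, vault]
Visit gym → queue [vault]
Visit vault → queue []

attic chapel lab patio terrace den kitchen loft office gallery porch studio workshop annex pantry parlor study gym vault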